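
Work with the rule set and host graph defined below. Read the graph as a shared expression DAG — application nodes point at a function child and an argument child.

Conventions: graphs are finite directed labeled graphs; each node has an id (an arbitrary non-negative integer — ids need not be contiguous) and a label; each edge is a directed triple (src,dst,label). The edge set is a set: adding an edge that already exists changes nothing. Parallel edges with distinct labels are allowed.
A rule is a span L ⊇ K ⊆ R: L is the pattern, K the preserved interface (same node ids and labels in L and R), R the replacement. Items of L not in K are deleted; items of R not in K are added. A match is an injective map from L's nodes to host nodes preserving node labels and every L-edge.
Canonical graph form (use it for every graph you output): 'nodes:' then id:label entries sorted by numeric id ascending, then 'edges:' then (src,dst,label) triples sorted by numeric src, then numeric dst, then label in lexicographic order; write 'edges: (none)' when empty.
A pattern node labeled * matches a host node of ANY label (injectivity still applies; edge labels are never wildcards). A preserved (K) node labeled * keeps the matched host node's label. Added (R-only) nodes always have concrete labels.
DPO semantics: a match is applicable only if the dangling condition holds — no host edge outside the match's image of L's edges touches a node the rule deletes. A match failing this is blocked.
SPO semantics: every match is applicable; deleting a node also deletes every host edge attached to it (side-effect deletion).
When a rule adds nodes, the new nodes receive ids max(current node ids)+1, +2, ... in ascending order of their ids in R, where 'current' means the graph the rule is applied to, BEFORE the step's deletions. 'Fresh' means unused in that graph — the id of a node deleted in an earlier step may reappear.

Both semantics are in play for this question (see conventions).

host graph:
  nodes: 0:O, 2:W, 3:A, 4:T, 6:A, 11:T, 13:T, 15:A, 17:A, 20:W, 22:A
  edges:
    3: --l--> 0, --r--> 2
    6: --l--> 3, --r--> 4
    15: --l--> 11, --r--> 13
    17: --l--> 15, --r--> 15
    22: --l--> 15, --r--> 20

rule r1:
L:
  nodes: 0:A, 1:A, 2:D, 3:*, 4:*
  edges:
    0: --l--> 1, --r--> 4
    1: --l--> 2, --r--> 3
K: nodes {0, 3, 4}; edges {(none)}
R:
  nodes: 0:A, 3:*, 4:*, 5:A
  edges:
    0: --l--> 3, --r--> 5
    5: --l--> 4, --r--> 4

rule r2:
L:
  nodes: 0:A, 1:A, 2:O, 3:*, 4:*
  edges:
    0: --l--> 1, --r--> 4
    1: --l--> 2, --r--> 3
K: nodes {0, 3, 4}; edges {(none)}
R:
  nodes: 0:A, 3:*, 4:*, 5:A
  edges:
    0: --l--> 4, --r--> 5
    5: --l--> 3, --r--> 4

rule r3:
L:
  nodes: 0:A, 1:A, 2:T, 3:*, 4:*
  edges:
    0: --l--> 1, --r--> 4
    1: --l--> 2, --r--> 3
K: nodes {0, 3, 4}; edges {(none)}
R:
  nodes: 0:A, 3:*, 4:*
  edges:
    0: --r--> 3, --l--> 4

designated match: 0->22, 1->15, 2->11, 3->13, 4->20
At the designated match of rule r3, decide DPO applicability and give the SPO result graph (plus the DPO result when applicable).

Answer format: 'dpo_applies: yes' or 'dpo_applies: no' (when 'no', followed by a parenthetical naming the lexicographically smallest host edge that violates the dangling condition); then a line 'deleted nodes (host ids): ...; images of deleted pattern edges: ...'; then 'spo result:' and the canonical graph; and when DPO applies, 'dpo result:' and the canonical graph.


dpo_applies: no
(the rule deletes node 15, which keeps host edge (17,15,l) outside the match image — the dangling condition fails, DPO blocks; SPO proceeds and side-deletes such edges)
deleted nodes (host ids): 11, 15; images of deleted pattern edges: (15,11,l); (15,13,r); (22,15,l); (22,20,r)
spo result:
nodes: 0:O, 2:W, 3:A, 4:T, 6:A, 13:T, 17:A, 20:W, 22:A
edges: (3,0,l); (3,2,r); (6,3,l); (6,4,r); (22,13,r); (22,20,l)


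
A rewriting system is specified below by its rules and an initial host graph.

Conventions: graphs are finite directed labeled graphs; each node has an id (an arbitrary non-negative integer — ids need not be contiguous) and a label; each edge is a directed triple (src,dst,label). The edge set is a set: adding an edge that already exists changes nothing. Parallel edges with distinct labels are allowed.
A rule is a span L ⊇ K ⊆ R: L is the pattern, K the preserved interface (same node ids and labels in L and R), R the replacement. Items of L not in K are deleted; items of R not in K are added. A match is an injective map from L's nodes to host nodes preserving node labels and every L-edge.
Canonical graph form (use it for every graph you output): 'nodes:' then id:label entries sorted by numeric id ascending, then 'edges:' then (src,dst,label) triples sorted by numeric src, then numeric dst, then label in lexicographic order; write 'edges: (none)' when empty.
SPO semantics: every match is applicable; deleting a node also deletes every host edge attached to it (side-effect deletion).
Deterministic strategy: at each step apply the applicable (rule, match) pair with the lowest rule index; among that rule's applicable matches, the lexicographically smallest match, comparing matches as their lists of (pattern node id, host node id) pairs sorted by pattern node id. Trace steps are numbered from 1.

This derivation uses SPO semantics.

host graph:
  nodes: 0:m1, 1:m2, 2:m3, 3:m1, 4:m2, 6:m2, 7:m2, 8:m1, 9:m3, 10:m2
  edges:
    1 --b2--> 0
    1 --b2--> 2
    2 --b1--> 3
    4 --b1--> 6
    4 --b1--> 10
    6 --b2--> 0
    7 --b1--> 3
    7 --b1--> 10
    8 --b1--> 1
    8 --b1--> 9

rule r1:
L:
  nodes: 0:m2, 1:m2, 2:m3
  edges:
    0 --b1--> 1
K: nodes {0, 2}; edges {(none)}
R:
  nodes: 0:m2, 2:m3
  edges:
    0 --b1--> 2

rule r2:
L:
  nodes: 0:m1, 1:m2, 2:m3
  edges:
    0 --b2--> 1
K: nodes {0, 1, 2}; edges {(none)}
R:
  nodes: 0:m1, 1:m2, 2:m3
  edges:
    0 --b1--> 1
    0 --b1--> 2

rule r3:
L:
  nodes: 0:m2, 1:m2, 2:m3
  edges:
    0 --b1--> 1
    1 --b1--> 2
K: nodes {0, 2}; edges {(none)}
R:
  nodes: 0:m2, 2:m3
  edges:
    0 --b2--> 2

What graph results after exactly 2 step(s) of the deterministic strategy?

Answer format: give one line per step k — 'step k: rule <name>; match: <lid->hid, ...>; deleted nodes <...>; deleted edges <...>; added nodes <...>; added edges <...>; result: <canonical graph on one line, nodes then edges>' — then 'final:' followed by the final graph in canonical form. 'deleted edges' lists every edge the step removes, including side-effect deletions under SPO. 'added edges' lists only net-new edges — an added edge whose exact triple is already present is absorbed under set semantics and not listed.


step 1: rule r1; match: 0->4, 1->6, 2->2; deleted nodes 6; deleted edges (4,6,b1); (6,0,b2); added nodes (none); added edges (4,2,b1); result: nodes: 0:m1, 1:m2, 2:m3, 3:m1, 4:m2, 7:m2, 8:m1, 9:m3, 10:m2 edges: (1,0,b2); (1,2,b2); (2,3,b1); (4,2,b1); (4,10,b1); (7,3,b1); (7,10,b1); (8,1,b1); (8,9,b1)
step 2: rule r1; match: 0->4, 1->10, 2->2; deleted nodes 10; deleted edges (4,10,b1); (7,10,b1); added nodes (none); added edges (none); result: nodes: 0:m1, 1:m2, 2:m3, 3:m1, 4:m2, 7:m2, 8:m1, 9:m3 edges: (1,0,b2); (1,2,b2); (2,3,b1); (4,2,b1); (7,3,b1); (8,1,b1); (8,9,b1)
final:
nodes: 0:m1, 1:m2, 2:m3, 3:m1, 4:m2, 7:m2, 8:m1, 9:m3
edges: (1,0,b2); (1,2,b2); (2,3,b1); (4,2,b1); (7,3,b1); (8,1,b1); (8,9,b1)


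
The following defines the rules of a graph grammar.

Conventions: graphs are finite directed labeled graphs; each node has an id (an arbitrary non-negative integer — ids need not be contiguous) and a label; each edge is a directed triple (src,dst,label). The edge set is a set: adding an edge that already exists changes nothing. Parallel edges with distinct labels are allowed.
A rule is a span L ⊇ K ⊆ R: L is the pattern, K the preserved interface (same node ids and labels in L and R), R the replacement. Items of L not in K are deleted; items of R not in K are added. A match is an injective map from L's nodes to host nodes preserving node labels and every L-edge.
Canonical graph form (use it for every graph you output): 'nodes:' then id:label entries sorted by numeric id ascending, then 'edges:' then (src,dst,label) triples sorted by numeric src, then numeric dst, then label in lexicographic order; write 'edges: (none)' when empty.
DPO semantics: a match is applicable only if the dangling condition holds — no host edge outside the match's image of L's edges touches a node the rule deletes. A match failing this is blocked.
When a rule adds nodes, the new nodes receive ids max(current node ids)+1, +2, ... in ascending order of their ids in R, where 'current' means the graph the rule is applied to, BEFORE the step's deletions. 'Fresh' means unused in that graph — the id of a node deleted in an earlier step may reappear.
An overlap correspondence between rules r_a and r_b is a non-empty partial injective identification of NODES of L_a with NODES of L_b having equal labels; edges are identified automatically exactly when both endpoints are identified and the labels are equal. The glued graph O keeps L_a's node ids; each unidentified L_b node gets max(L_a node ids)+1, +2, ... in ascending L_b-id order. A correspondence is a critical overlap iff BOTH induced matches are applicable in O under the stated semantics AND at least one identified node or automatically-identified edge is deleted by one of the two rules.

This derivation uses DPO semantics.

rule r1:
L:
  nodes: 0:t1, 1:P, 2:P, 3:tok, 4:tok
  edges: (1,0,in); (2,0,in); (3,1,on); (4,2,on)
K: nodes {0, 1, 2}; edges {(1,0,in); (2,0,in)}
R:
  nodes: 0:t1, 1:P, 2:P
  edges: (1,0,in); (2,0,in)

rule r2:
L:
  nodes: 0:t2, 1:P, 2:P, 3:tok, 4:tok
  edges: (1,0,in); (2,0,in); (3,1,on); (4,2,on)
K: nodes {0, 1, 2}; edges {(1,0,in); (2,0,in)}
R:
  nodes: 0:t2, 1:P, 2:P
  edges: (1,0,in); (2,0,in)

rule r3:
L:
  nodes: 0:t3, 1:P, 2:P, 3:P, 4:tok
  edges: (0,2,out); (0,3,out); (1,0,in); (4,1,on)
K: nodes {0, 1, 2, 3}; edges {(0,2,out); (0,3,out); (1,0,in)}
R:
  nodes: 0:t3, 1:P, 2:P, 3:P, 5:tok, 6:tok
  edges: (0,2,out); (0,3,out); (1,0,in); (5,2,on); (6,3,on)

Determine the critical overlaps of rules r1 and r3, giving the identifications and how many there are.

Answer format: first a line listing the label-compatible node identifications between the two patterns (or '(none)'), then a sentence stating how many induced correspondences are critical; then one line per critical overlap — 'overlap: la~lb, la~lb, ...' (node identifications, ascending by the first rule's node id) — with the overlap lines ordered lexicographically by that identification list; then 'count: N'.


label-compatible node identifications between L(r1) and L(r3): 1~1, 1~2, 1~3, 2~1, 2~2, 2~3, 3~4, 4~4
6 of the induced correspondences are critical overlaps of r1 and r3.
overlap: 1~1, 2~2, 3~4
overlap: 1~1, 2~3, 3~4
overlap: 1~1, 3~4
overlap: 1~2, 2~1, 4~4
overlap: 1~3, 2~1, 4~4
overlap: 2~1, 4~4
count: 6


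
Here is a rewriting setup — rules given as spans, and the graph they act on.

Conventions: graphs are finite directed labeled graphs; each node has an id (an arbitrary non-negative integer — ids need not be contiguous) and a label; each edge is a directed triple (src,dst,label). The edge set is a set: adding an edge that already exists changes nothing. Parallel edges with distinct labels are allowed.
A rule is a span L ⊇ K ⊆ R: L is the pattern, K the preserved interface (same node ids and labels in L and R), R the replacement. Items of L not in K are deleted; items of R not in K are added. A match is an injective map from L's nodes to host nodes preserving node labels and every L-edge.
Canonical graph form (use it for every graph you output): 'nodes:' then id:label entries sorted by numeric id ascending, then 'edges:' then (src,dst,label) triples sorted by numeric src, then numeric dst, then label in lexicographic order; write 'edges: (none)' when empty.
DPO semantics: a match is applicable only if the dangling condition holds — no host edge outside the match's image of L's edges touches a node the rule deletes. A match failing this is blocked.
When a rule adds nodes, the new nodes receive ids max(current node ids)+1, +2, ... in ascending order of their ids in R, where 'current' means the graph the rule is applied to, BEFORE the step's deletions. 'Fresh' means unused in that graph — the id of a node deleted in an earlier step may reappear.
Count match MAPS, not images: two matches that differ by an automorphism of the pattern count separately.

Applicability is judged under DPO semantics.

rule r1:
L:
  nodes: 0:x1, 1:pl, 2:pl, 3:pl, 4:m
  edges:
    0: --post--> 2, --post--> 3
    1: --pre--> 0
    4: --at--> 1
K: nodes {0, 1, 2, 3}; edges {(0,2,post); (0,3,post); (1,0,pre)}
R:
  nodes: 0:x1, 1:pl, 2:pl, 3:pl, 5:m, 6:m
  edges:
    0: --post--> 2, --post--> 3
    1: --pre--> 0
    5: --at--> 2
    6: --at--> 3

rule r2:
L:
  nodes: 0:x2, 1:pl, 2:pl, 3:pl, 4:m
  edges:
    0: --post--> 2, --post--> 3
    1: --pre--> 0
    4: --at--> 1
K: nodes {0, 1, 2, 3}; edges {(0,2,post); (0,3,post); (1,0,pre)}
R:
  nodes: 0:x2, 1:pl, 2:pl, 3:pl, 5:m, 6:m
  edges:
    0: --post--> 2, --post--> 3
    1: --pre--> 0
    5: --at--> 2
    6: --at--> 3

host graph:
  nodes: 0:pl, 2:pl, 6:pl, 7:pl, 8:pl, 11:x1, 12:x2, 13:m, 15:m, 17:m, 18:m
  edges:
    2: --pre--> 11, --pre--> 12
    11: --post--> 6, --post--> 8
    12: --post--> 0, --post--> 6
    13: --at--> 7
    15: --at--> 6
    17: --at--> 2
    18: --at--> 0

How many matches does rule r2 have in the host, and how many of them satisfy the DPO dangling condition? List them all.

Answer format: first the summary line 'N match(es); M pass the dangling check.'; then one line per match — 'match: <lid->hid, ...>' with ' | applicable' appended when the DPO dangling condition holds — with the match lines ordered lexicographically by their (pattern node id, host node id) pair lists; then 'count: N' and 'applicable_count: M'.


2 match(es); 2 pass the dangling check.
match: 0->12, 1->2, 2->0, 3->6, 4->17 | applicable
match: 0->12, 1->2, 2->6, 3->0, 4->17 | applicable
count: 2
applicable_count: 2


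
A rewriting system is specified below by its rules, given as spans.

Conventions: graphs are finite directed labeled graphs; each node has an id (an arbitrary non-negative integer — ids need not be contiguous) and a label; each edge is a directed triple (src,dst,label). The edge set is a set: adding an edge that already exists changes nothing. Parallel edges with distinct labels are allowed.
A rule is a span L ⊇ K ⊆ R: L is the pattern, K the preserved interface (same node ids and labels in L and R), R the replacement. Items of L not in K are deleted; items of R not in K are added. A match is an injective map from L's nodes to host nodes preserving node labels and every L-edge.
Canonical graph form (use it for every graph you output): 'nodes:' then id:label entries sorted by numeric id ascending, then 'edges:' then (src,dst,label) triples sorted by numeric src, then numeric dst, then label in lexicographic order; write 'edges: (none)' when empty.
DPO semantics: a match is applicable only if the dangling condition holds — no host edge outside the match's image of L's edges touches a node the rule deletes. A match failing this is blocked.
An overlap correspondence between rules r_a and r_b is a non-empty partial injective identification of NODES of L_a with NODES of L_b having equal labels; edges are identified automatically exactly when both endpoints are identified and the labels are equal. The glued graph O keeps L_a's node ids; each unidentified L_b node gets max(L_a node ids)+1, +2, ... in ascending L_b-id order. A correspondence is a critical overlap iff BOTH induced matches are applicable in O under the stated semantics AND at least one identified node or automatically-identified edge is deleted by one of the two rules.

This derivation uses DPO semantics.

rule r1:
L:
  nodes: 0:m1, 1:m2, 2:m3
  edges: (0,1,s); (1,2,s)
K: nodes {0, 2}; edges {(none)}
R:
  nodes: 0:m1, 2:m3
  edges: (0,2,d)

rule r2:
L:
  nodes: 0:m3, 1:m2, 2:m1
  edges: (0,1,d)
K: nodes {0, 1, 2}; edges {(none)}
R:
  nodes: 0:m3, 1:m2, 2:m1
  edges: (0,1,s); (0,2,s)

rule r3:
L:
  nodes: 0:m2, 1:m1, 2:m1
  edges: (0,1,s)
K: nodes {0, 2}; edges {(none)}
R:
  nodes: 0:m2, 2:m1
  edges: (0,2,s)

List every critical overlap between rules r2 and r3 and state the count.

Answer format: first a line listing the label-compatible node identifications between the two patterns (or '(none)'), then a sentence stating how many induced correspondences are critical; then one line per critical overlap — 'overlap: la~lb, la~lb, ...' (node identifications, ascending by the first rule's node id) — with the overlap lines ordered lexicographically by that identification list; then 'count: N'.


label-compatible node identifications between L(r2) and L(r3): 1~0, 2~1, 2~2
2 of the induced correspondences are critical overlaps of r2 and r3.
overlap: 1~0, 2~1
overlap: 2~1
count: 2


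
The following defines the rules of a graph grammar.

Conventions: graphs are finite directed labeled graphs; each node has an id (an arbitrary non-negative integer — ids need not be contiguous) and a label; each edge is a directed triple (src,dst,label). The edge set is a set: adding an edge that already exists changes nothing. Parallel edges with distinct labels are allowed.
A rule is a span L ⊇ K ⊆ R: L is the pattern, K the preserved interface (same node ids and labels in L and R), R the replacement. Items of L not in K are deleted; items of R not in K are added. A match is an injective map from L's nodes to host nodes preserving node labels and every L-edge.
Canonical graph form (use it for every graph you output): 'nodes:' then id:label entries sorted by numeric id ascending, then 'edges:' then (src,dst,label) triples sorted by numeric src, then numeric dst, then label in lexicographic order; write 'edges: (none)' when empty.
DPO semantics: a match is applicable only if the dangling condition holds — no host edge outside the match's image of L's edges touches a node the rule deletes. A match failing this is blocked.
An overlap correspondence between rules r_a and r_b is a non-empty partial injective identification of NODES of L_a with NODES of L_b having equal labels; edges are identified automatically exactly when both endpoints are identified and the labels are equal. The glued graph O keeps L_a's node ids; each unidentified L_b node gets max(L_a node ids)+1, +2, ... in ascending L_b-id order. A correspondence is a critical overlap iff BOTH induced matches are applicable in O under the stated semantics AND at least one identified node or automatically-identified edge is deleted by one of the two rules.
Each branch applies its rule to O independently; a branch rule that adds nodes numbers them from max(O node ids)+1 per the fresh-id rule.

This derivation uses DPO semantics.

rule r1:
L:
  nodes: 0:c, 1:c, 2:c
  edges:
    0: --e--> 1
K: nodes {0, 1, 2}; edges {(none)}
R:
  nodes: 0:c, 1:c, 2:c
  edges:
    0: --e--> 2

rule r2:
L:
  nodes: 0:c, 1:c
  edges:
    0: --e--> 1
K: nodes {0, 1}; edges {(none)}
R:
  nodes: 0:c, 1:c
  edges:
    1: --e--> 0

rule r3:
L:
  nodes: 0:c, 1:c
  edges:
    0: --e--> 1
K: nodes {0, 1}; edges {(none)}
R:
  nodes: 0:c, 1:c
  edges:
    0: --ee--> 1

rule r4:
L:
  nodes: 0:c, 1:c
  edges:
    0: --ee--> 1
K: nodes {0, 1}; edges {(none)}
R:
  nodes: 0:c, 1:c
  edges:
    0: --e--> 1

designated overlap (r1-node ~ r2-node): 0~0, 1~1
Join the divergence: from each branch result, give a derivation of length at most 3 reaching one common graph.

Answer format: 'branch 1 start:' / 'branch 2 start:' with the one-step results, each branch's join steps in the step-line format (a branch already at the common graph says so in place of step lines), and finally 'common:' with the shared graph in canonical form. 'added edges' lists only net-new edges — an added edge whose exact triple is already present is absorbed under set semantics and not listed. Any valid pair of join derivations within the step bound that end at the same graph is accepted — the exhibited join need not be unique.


branch 1 start:
nodes: 0:c, 1:c, 2:c
edges: (0,2,e)
branch 2 start:
nodes: 0:c, 1:c, 2:c
edges: (1,0,e)
branch 1 step 1: rule r1; match: 0->0, 1->2, 2->1; deleted nodes (none); deleted edges (0,2,e); added nodes (none); added edges (0,1,e); result: nodes: 0:c, 1:c, 2:c edges: (0,1,e)
branch 2 step 1: rule r2; match: 0->1, 1->0; deleted nodes (none); deleted edges (1,0,e); added nodes (none); added edges (0,1,e); result: nodes: 0:c, 1:c, 2:c edges: (0,1,e)
common:
nodes: 0:c, 1:c, 2:c
edges: (0,1,e)


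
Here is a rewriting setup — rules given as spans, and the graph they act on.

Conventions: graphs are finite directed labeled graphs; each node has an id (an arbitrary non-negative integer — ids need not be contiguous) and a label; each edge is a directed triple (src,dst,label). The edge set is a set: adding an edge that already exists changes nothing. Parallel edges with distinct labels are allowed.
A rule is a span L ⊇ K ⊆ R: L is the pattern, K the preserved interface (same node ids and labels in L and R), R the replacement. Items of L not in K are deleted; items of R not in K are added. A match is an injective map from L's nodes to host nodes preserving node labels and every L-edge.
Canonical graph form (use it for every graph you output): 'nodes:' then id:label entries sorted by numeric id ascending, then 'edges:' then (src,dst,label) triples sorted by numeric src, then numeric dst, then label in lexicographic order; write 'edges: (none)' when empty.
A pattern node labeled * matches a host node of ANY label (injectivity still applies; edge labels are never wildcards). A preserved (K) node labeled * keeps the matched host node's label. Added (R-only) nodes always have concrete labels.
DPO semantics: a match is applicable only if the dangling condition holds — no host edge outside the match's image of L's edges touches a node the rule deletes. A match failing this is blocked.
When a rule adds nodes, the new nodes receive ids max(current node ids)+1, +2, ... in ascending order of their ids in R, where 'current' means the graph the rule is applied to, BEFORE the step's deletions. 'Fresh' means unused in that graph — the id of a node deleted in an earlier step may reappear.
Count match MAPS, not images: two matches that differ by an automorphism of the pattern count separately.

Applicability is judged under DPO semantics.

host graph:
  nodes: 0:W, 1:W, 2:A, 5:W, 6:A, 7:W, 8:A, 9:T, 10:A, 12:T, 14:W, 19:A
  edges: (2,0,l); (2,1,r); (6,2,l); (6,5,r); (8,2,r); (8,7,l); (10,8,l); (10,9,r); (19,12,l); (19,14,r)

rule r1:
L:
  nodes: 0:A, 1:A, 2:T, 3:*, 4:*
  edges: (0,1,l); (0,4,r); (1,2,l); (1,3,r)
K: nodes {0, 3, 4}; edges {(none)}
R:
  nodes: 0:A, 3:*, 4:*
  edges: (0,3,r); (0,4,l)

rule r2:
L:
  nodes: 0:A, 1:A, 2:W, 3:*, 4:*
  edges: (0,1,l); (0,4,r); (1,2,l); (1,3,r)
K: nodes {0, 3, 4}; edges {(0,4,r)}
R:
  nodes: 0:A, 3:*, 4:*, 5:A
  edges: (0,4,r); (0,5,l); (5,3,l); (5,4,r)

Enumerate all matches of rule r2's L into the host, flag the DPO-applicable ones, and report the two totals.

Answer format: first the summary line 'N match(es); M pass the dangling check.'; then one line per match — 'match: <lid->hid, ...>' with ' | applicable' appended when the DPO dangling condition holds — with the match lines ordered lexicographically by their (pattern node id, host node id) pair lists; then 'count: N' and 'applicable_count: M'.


2 match(es); 1 pass the dangling check.
match: 0->6, 1->2, 2->0, 3->1, 4->5
match: 0->10, 1->8, 2->7, 3->2, 4->9 | applicable
count: 2
applicable_count: 1


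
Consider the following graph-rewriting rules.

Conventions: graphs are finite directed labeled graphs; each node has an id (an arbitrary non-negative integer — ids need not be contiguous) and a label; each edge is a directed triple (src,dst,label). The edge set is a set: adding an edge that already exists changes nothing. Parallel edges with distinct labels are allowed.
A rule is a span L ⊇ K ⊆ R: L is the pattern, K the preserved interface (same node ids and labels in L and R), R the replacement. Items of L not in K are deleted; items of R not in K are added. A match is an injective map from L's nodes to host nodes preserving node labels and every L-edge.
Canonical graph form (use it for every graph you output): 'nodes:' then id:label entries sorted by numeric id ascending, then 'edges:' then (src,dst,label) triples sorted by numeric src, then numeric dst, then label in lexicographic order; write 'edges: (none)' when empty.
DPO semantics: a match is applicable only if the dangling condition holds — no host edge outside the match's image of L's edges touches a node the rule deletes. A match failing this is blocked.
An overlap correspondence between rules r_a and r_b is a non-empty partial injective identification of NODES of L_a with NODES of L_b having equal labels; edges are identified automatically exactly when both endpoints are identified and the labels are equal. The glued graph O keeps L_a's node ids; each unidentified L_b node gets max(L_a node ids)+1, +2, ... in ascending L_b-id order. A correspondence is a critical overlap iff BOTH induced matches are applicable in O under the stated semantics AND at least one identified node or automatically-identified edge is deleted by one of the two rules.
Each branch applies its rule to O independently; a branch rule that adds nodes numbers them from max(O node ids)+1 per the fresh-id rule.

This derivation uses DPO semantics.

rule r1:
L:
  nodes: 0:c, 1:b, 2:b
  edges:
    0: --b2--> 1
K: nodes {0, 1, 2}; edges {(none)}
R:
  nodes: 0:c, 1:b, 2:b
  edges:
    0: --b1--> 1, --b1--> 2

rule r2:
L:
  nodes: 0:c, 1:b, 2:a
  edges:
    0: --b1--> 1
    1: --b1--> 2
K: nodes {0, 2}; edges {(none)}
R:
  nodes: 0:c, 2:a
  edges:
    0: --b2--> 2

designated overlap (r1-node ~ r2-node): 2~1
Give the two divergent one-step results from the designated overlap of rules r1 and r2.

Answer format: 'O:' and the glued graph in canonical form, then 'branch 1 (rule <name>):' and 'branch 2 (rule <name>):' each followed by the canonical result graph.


O:
nodes: 0:c, 1:b, 2:b, 3:c, 4:a
edges: (0,1,b2); (2,4,b1); (3,2,b1)
branch 1 (rule r1):
nodes: 0:c, 1:b, 2:b, 3:c, 4:a
edges: (0,1,b1); (0,2,b1); (2,4,b1); (3,2,b1)
branch 2 (rule r2):
nodes: 0:c, 1:b, 3:c, 4:a
edges: (0,1,b2); (3,4,b2)


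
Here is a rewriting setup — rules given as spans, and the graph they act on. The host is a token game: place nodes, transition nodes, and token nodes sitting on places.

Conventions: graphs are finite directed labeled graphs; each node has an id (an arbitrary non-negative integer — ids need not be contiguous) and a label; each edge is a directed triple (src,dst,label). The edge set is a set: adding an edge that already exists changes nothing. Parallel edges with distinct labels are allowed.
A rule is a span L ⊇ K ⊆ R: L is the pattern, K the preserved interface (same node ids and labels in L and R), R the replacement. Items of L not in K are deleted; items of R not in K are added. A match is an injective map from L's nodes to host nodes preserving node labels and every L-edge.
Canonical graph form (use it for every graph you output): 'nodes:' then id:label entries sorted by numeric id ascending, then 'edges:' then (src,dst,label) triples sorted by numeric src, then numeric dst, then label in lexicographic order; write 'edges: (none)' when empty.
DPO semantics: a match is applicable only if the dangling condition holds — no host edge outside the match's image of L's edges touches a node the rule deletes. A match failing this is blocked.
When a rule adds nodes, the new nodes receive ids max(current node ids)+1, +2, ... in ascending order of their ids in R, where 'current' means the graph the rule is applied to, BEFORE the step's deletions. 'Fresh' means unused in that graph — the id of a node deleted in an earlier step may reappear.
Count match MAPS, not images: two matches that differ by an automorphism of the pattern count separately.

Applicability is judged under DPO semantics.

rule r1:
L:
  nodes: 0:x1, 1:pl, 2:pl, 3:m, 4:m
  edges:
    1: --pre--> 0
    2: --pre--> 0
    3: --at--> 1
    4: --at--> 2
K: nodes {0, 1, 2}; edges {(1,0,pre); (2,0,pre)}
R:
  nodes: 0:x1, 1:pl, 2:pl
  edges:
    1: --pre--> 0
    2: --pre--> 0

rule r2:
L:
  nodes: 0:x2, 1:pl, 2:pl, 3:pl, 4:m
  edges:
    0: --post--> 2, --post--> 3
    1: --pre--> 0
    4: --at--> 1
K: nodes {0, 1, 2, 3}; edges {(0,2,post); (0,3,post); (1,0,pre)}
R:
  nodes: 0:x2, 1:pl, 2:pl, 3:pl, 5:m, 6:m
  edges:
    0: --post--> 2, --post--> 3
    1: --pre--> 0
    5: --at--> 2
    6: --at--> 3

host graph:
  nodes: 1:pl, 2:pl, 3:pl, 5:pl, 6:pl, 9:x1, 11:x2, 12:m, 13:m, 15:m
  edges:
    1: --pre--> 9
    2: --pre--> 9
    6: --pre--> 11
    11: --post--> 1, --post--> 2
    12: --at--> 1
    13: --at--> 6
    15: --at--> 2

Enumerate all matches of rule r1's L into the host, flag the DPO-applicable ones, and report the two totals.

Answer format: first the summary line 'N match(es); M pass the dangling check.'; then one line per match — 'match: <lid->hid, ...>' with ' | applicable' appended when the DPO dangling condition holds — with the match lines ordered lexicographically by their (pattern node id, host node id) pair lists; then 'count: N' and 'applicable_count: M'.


2 match(es); 2 pass the dangling check.
match: 0->9, 1->1, 2->2, 3->12, 4->15 | applicable
match: 0->9, 1->2, 2->1, 3->15, 4->12 | applicable
count: 2
applicable_count: 2


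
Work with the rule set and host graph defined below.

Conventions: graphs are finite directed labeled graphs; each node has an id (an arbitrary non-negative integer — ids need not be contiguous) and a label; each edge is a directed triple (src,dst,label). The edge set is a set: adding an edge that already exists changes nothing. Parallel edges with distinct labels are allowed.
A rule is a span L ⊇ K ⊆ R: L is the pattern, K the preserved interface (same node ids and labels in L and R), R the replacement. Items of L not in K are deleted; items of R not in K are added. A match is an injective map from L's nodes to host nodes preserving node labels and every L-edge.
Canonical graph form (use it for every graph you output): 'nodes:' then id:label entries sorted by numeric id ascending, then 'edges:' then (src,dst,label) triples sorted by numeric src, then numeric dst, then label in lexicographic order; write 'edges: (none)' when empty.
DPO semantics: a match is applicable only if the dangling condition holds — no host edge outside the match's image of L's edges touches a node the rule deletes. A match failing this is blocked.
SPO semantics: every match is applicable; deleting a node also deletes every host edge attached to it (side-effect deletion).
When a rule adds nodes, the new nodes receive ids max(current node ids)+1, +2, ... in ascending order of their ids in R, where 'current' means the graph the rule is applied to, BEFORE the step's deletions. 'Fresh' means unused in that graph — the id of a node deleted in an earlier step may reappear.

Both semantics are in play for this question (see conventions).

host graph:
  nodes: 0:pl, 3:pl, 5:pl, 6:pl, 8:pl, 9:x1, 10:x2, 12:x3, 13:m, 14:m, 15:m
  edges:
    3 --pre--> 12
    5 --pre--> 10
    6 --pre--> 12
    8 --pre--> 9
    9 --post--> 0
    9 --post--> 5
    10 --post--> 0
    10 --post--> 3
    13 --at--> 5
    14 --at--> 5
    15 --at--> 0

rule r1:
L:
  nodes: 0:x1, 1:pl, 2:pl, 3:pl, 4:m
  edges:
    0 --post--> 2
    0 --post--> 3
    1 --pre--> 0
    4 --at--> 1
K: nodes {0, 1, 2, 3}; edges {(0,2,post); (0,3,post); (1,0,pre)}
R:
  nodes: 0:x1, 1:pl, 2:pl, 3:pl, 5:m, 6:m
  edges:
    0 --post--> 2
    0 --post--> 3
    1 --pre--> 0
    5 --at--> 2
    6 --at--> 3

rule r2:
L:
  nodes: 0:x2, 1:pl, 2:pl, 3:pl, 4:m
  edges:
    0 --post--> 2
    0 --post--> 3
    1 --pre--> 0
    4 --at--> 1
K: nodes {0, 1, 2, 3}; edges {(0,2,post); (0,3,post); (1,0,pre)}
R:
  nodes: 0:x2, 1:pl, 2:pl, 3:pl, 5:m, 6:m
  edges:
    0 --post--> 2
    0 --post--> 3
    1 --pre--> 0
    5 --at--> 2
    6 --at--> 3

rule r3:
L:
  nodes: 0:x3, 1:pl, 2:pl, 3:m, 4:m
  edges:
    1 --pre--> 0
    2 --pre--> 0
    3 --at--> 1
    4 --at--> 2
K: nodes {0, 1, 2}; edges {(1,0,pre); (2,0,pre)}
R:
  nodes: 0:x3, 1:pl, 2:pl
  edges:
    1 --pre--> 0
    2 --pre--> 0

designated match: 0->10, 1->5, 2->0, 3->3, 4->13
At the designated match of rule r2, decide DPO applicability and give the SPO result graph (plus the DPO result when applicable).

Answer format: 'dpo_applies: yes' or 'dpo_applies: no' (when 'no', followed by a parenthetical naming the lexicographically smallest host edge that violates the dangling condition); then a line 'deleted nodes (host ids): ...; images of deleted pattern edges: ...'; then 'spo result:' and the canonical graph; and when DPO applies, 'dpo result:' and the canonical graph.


dpo_applies: yes
deleted nodes (host ids): 13; images of deleted pattern edges: (13,5,at)
spo result:
nodes: 0:pl, 3:pl, 5:pl, 6:pl, 8:pl, 9:x1, 10:x2, 12:x3, 14:m, 15:m, 16:m, 17:m
edges: (3,12,pre); (5,10,pre); (6,12,pre); (8,9,pre); (9,0,post); (9,5,post); (10,0,post); (10,3,post); (14,5,at); (15,0,at); (16,0,at); (17,3,at)
dpo result:
nodes: 0:pl, 3:pl, 5:pl, 6:pl, 8:pl, 9:x1, 10:x2, 12:x3, 14:m, 15:m, 16:m, 17:m
edges: (3,12,pre); (5,10,pre); (6,12,pre); (8,9,pre); (9,0,post); (9,5,post); (10,0,post); (10,3,post); (14,5,at); (15,0,at); (16,0,at); (17,3,at)


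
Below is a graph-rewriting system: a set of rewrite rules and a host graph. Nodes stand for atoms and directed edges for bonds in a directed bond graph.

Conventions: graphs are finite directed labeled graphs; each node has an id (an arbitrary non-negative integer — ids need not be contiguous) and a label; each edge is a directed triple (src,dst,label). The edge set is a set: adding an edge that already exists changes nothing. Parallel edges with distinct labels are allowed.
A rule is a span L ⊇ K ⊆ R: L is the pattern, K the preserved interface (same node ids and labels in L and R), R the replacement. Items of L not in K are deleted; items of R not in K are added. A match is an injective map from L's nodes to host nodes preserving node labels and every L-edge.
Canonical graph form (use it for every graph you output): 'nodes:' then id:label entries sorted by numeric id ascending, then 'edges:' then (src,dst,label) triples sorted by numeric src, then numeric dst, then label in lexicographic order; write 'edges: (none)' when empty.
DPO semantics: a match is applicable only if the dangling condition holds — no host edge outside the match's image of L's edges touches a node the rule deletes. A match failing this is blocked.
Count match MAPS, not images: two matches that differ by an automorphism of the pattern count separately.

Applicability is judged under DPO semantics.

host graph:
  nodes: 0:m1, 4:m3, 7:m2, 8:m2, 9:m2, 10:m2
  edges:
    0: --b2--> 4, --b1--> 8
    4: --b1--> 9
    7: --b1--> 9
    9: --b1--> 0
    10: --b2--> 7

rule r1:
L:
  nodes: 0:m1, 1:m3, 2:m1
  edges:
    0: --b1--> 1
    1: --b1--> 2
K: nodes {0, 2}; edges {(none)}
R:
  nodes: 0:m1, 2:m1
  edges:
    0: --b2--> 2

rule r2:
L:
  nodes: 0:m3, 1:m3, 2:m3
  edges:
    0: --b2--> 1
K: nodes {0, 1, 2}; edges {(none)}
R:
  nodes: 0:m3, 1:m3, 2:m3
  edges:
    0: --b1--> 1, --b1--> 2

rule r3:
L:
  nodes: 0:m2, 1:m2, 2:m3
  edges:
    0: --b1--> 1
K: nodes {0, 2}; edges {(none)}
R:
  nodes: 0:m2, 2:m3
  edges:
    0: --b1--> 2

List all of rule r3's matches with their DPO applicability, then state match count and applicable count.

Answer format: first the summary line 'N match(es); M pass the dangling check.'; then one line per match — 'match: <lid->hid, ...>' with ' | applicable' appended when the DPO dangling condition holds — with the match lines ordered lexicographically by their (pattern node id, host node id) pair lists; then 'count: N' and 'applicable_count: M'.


1 match(es); 0 pass the dangling check.
match: 0->7, 1->9, 2->4
count: 1
applicable_count: 0


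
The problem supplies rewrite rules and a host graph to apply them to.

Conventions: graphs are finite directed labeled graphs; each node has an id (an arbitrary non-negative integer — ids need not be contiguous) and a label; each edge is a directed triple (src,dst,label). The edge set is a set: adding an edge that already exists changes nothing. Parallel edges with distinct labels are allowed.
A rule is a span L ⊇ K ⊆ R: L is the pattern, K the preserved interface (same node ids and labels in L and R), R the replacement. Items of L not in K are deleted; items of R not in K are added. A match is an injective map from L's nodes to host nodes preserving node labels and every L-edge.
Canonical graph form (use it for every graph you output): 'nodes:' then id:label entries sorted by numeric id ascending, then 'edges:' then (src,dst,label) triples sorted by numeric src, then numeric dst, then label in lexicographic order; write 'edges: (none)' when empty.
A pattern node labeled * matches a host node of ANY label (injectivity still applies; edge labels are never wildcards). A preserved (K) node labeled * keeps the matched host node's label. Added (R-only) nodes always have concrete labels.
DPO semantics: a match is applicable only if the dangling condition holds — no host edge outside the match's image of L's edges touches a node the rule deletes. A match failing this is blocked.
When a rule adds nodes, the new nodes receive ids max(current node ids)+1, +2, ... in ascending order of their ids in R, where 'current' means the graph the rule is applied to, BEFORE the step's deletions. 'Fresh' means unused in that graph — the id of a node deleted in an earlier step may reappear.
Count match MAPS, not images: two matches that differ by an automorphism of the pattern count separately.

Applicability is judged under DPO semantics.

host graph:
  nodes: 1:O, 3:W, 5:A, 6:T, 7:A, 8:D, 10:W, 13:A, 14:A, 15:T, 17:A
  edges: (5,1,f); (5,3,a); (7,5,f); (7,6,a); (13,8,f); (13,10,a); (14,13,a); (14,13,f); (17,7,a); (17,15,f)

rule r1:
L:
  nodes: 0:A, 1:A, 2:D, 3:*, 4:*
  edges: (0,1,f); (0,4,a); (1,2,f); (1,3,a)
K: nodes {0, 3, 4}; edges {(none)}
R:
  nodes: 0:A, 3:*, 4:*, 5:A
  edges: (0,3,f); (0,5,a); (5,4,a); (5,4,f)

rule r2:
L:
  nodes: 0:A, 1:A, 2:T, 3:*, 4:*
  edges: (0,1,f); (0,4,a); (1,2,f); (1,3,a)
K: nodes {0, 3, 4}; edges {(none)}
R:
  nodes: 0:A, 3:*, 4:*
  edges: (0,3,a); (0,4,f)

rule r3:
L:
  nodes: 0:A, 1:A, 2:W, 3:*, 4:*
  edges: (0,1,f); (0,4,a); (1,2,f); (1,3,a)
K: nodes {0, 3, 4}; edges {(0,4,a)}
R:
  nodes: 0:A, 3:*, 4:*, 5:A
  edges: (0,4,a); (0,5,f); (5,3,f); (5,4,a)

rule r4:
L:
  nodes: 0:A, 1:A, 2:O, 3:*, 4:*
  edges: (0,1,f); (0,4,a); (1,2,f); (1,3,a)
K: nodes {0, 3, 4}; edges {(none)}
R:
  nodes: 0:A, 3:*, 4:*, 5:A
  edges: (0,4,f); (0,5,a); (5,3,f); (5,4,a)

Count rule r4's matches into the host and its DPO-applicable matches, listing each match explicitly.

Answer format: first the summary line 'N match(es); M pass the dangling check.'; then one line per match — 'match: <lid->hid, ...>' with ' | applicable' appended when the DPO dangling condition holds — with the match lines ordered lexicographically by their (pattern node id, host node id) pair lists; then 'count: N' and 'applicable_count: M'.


1 match(es); 1 pass the dangling check.
match: 0->7, 1->5, 2->1, 3->3, 4->6 | applicable
count: 1
applicable_count: 1


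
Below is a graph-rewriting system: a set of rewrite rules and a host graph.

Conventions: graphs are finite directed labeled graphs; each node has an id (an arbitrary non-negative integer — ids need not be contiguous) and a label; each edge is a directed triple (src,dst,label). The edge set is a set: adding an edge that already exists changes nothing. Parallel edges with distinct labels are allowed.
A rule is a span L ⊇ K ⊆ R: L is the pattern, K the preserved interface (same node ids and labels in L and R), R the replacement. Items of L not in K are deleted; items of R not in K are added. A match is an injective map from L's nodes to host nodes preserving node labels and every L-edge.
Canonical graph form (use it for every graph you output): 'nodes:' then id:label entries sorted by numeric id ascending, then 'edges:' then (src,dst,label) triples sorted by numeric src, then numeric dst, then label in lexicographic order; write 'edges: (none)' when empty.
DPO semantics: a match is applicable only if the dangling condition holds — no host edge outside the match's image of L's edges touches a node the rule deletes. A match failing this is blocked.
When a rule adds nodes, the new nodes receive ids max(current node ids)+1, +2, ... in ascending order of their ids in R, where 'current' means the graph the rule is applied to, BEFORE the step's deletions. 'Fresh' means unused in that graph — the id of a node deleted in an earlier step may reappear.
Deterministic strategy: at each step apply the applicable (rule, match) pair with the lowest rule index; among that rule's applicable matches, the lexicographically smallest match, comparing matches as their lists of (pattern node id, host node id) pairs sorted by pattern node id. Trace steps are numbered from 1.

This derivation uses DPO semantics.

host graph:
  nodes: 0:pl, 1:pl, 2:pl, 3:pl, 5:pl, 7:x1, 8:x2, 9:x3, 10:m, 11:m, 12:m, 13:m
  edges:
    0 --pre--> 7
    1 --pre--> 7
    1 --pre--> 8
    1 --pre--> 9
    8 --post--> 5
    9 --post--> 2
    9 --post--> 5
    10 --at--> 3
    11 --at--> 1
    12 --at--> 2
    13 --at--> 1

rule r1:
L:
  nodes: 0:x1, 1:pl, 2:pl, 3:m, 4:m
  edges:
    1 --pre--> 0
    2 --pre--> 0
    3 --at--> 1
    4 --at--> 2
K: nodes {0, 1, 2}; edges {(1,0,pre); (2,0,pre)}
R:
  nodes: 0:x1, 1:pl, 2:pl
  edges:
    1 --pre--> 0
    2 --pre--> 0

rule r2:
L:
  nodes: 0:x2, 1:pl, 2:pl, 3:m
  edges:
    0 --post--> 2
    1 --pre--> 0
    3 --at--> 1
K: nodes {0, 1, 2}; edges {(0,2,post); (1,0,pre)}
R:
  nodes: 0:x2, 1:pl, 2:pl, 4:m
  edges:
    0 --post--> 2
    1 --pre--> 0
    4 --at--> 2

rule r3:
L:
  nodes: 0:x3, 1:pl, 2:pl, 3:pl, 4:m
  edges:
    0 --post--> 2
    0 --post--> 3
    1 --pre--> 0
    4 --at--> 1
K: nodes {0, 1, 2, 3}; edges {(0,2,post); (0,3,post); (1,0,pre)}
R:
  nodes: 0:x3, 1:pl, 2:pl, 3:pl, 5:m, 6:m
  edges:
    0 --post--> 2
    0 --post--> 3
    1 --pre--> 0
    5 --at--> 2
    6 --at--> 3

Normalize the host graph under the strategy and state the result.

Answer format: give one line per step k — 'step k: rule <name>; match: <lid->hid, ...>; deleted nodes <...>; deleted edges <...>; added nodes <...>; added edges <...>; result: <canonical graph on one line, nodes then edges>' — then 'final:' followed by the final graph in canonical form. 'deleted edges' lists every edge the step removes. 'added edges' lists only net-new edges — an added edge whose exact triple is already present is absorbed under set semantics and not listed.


step 1: rule r2; match: 0->8, 1->1, 2->5, 3->11; deleted nodes 11; deleted edges (11,1,at); added nodes 14; added edges (14,5,at); result: nodes: 0:pl, 1:pl, 2:pl, 3:pl, 5:pl, 7:x1, 8:x2, 9:x3, 10:m, 12:m, 13:m, 14:m edges: (0,7,pre); (1,7,pre); (1,8,pre); (1,9,pre); (8,5,post); (9,2,post); (9,5,post); (10,3,at); (12,2,at); (13,1,at); (14,5,at)
step 2: rule r2; match: 0->8, 1->1, 2->5, 3->13; deleted nodes 13; deleted edges (13,1,at); added nodes 15; added edges (15,5,at); result: nodes: 0:pl, 1:pl, 2:pl, 3:pl, 5:pl, 7:x1, 8:x2, 9:x3, 10:m, 12:m, 14:m, 15:m edges: (0,7,pre); (1,7,pre); (1,8,pre); (1,9,pre); (8,5,post); (9,2,post); (9,5,post); (10,3,at); (12,2,at); (14,5,at); (15,5,at)
final:
nodes: 0:pl, 1:pl, 2:pl, 3:pl, 5:pl, 7:x1, 8:x2, 9:x3, 10:m, 12:m, 14:m, 15:m
edges: (0,7,pre); (1,7,pre); (1,8,pre); (1,9,pre); (8,5,post); (9,2,post); (9,5,post); (10,3,at); (12,2,at); (14,5,at); (15,5,at)
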